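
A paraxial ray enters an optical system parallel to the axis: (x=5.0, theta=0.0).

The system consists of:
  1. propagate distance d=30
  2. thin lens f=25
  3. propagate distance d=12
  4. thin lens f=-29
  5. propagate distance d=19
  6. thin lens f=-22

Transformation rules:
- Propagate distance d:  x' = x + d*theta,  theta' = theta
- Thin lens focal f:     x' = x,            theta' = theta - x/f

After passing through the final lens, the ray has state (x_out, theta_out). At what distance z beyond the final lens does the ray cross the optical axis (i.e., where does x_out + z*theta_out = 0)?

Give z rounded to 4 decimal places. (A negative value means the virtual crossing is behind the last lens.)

Answer: 5.7563

Derivation:
Initial: x=5.0000 theta=0.0000
After 1 (propagate distance d=30): x=5.0000 theta=0.0000
After 2 (thin lens f=25): x=5.0000 theta=-0.2000
After 3 (propagate distance d=12): x=2.6000 theta=-0.2000
After 4 (thin lens f=-29): x=2.6000 theta=-16/145 (≈-0.1103)
After 5 (propagate distance d=19): x=73/145 (≈0.5034) theta=-16/145 (≈-0.1103)
After 6 (thin lens f=-22): x=73/145 (≈0.5034) theta=-279/3190 (≈-0.0875)
z_focus = -x_out/theta_out = -(73/145)/(-279/3190) = 1606/279 ≈ 5.7563
Rounded to 4 decimal places: z = 5.7563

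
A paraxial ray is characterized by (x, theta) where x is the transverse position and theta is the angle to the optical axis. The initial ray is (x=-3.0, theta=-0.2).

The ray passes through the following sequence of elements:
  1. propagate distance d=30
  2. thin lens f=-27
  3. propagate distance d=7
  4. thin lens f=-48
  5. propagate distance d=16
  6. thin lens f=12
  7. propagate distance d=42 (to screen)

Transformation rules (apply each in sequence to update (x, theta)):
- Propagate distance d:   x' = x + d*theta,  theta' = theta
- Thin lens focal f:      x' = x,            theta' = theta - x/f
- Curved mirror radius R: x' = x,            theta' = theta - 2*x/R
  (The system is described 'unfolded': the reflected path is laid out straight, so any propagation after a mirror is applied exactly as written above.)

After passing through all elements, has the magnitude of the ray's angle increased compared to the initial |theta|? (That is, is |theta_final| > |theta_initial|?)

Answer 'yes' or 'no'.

Initial: x=-3.0000 theta=-0.2000
After 1 (propagate distance d=30): x=-9.0000 theta=-0.2000
After 2 (thin lens f=-27): x=-9.0000 theta=-8/15 (≈-0.5333)
After 3 (propagate distance d=7): x=-191/15 (≈-12.7333) theta=-8/15 (≈-0.5333)
After 4 (thin lens f=-48): x=-191/15 (≈-12.7333) theta=-115/144 (≈-0.7986)
After 5 (propagate distance d=16): x=-1148/45 (≈-25.5111) theta=-115/144 (≈-0.7986)
After 6 (thin lens f=12): x=-1148/45 (≈-25.5111) theta=2867/2160 (≈1.3273)
After 7 (propagate distance d=42 (to screen)): x=2177/72 (≈30.2361) theta=2867/2160 (≈1.3273)
|theta_initial|=0.2000 |theta_final|=2867/2160 (≈1.3273) -> increased

Answer: yes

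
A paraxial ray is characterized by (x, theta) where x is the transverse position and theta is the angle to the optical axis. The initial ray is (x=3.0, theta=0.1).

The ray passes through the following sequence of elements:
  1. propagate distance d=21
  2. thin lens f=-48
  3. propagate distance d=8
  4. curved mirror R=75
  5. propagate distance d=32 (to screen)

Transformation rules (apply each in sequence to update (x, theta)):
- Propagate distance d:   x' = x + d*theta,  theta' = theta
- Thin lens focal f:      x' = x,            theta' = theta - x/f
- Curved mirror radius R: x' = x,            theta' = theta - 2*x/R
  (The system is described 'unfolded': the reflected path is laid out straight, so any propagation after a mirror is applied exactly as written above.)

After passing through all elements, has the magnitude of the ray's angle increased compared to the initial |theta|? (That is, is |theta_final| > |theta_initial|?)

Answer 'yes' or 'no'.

Answer: no

Derivation:
Initial: x=3.0000 theta=0.1000
After 1 (propagate distance d=21): x=5.1000 theta=0.1000
After 2 (thin lens f=-48): x=5.1000 theta=33/160 (≈0.2063)
After 3 (propagate distance d=8): x=6.7500 theta=33/160 (≈0.2063)
After 4 (curved mirror R=75): x=6.7500 theta=21/800 (≈0.0263)
After 5 (propagate distance d=32 (to screen)): x=7.5900 theta=21/800 (≈0.0263)
|theta_initial|=0.1000 |theta_final|=21/800 (≈0.0263) -> not increased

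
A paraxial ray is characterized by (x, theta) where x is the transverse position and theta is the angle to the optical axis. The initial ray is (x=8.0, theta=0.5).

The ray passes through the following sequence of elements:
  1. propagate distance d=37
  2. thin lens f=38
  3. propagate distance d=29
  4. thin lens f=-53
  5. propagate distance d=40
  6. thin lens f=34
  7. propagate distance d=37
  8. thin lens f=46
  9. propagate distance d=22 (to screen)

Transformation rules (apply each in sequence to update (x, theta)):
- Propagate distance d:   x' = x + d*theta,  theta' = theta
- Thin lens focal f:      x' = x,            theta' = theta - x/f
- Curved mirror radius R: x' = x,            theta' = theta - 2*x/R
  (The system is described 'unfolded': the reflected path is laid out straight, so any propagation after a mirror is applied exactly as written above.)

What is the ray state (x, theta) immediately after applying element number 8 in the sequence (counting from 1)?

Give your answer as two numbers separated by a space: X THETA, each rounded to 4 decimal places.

Answer: 4.6814 -0.7472

Derivation:
Initial: x=8.0000 theta=0.5000
After 1 (propagate distance d=37): x=26.5000 theta=0.5000
After 2 (thin lens f=38): x=26.5000 theta=-15/76 (≈-0.1974)
After 3 (propagate distance d=29): x=1579/76 (≈20.7763) theta=-15/76 (≈-0.1974)
After 4 (thin lens f=-53): x=1579/76 (≈20.7763) theta=196/1007 (≈0.1946)
After 5 (propagate distance d=40): x=115047/4028 (≈28.5618) theta=196/1007 (≈0.1946)
After 6 (thin lens f=34): x=115047/4028 (≈28.5618) theta=-88391/136952 (≈-0.6454)
After 7 (propagate distance d=37): x=641131/136952 (≈4.6814) theta=-88391/136952 (≈-0.6454)
After 8 (thin lens f=46): x=641131/136952 (≈4.6814) theta=-247743/331568 (≈-0.7472)
Rounded to 4 decimal places: x = 4.6814, theta = -0.7472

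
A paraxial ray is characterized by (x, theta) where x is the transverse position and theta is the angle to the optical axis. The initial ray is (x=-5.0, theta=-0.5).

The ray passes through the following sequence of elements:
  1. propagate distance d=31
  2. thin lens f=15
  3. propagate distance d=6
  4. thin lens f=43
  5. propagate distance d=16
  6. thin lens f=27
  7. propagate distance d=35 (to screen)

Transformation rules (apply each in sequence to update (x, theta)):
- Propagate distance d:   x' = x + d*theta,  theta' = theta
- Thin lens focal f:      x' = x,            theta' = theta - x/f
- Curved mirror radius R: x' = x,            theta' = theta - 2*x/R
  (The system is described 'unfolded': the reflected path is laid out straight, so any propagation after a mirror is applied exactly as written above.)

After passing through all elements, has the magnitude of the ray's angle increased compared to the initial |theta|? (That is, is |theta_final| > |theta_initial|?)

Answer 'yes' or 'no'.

Initial: x=-5.0000 theta=-0.5000
After 1 (propagate distance d=31): x=-20.5000 theta=-0.5000
After 2 (thin lens f=15): x=-20.5000 theta=13/15 (≈0.8667)
After 3 (propagate distance d=6): x=-15.3000 theta=13/15 (≈0.8667)
After 4 (thin lens f=43): x=-15.3000 theta=1577/1290 (≈1.2225)
After 5 (propagate distance d=16): x=1099/258 (≈4.2597) theta=1577/1290 (≈1.2225)
After 6 (thin lens f=27): x=1099/258 (≈4.2597) theta=18542/17415 (≈1.0647)
After 7 (propagate distance d=35 (to screen)): x=6727/162 (≈41.5247) theta=18542/17415 (≈1.0647)
|theta_initial|=0.5000 |theta_final|=18542/17415 (≈1.0647) -> increased

Answer: yes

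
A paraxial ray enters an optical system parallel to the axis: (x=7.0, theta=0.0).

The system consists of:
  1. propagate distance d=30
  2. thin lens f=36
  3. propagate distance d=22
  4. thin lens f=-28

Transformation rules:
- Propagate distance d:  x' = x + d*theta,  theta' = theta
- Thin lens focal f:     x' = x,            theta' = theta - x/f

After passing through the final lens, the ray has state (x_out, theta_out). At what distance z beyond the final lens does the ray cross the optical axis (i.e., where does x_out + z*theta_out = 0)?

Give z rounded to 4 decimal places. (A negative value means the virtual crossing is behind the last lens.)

Answer: 28.0000

Derivation:
Initial: x=7.0000 theta=0.0000
After 1 (propagate distance d=30): x=7.0000 theta=0.0000
After 2 (thin lens f=36): x=7.0000 theta=-7/36 (≈-0.1944)
After 3 (propagate distance d=22): x=49/18 (≈2.7222) theta=-7/36 (≈-0.1944)
After 4 (thin lens f=-28): x=49/18 (≈2.7222) theta=-7/72 (≈-0.0972)
z_focus = -x_out/theta_out = -(49/18)/(-7/72) = 28.0000
Rounded to 4 decimal places: z = 28.0000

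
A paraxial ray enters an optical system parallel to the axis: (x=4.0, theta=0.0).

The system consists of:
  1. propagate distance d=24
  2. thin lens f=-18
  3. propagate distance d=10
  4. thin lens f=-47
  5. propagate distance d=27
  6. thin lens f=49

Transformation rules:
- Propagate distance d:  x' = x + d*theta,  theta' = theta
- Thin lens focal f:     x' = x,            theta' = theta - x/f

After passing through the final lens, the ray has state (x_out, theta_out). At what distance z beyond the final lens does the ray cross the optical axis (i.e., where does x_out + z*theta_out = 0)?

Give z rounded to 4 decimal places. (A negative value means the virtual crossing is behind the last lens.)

Initial: x=4.0000 theta=0.0000
After 1 (propagate distance d=24): x=4.0000 theta=0.0000
After 2 (thin lens f=-18): x=4.0000 theta=2/9 (≈0.2222)
After 3 (propagate distance d=10): x=56/9 (≈6.2222) theta=2/9 (≈0.2222)
After 4 (thin lens f=-47): x=56/9 (≈6.2222) theta=50/141 (≈0.3546)
After 5 (propagate distance d=27): x=6682/423 (≈15.7967) theta=50/141 (≈0.3546)
After 6 (thin lens f=49): x=6682/423 (≈15.7967) theta=668/20727 (≈0.0322)
z_focus = -x_out/theta_out = -(6682/423)/(668/20727) = -163709/334 ≈ -490.1467
Rounded to 4 decimal places: z = -490.1467

Answer: -490.1467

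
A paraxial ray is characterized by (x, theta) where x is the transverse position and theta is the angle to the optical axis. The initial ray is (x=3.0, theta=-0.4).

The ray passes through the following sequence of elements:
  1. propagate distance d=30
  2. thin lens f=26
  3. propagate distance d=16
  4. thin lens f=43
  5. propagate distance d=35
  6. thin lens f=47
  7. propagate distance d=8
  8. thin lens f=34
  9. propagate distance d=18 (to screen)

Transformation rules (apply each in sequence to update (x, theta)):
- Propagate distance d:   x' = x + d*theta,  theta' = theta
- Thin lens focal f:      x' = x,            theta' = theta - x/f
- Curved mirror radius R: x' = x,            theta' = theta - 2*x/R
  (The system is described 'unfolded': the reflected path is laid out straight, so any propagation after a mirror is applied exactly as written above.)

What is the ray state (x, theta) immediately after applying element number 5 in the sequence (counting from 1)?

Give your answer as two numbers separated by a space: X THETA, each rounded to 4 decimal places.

Initial: x=3.0000 theta=-0.4000
After 1 (propagate distance d=30): x=-9.0000 theta=-0.4000
After 2 (thin lens f=26): x=-9.0000 theta=-7/130 (≈-0.0538)
After 3 (propagate distance d=16): x=-641/65 (≈-9.8615) theta=-7/130 (≈-0.0538)
After 4 (thin lens f=43): x=-641/65 (≈-9.8615) theta=981/5590 (≈0.1755)
After 5 (propagate distance d=35): x=-20791/5590 (≈-3.7193) theta=981/5590 (≈0.1755)
Rounded to 4 decimal places: x = -3.7193, theta = 0.1755

Answer: -3.7193 0.1755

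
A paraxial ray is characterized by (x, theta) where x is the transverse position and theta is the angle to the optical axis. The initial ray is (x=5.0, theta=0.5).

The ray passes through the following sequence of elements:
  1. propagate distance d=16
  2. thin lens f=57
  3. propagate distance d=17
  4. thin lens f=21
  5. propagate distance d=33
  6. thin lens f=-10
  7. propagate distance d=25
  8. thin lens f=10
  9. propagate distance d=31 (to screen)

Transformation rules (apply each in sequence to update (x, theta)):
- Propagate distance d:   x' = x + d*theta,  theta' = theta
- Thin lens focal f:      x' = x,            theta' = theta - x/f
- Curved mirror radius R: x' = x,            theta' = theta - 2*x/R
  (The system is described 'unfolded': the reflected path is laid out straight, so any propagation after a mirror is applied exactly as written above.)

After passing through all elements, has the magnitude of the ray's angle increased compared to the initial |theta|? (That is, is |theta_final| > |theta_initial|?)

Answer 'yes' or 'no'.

Initial: x=5.0000 theta=0.5000
After 1 (propagate distance d=16): x=13.0000 theta=0.5000
After 2 (thin lens f=57): x=13.0000 theta=31/114 (≈0.2719)
After 3 (propagate distance d=17): x=2009/114 (≈17.6228) theta=31/114 (≈0.2719)
After 4 (thin lens f=21): x=2009/114 (≈17.6228) theta=-97/171 (≈-0.5673)
After 5 (propagate distance d=33): x=-125/114 (≈-1.0965) theta=-97/171 (≈-0.5673)
After 6 (thin lens f=-10): x=-125/114 (≈-1.0965) theta=-463/684 (≈-0.6769)
After 7 (propagate distance d=25): x=-12325/684 (≈-18.0190) theta=-463/684 (≈-0.6769)
After 8 (thin lens f=10): x=-12325/684 (≈-18.0190) theta=1.1250
After 9 (propagate distance d=31 (to screen)): x=23059/1368 (≈16.8560) theta=1.1250
|theta_initial|=0.5000 |theta_final|=1.1250 -> increased

Answer: yes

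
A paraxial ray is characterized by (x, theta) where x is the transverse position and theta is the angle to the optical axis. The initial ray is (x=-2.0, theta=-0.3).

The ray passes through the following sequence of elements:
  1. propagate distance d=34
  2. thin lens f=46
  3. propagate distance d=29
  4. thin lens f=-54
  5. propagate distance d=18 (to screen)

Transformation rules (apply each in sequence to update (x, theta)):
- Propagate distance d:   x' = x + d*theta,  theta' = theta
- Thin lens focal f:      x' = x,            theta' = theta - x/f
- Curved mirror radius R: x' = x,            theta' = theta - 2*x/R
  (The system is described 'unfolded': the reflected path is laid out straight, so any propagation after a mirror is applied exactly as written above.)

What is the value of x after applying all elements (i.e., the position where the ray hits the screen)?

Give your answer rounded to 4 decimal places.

Answer: -18.2377

Derivation:
Initial: x=-2.0000 theta=-0.3000
After 1 (propagate distance d=34): x=-12.2000 theta=-0.3000
After 2 (thin lens f=46): x=-12.2000 theta=-4/115 (≈-0.0348)
After 3 (propagate distance d=29): x=-1519/115 (≈-13.2087) theta=-4/115 (≈-0.0348)
After 4 (thin lens f=-54): x=-1519/115 (≈-13.2087) theta=-347/1242 (≈-0.2794)
After 5 (propagate distance d=18 (to screen)): x=-6292/345 (≈-18.2377) theta=-347/1242 (≈-0.2794)
Rounded to 4 decimal places: x = -18.2377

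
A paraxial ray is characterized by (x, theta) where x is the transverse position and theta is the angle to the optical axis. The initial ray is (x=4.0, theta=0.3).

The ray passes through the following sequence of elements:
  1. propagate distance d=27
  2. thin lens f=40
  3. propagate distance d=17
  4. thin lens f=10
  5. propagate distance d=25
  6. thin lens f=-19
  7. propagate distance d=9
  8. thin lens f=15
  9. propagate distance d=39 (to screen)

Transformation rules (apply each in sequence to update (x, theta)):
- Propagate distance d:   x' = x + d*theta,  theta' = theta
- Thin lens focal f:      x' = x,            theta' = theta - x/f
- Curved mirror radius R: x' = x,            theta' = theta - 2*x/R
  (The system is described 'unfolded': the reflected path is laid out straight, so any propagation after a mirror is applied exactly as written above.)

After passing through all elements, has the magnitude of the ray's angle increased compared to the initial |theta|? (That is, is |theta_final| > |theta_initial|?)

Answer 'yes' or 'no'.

Initial: x=4.0000 theta=0.3000
After 1 (propagate distance d=27): x=12.1000 theta=0.3000
After 2 (thin lens f=40): x=12.1000 theta=-0.0025
After 3 (propagate distance d=17): x=12.0575 theta=-0.0025
After 4 (thin lens f=10): x=12.0575 theta=-4833/4000 (≈-1.2083)
After 5 (propagate distance d=25): x=-14519/800 (≈-18.1488) theta=-4833/4000 (≈-1.2083)
After 6 (thin lens f=-19): x=-14519/800 (≈-18.1488) theta=-82211/38000 (≈-2.1634)
After 7 (propagate distance d=9): x=-2859103/76000 (≈-37.6198) theta=-82211/38000 (≈-2.1634)
After 8 (thin lens f=15): x=-2859103/76000 (≈-37.6198) theta=392773/1140000 (≈0.3445)
After 9 (propagate distance d=39 (to screen)): x=-4594733/190000 (≈-24.1828) theta=392773/1140000 (≈0.3445)
|theta_initial|=0.3000 |theta_final|=392773/1140000 (≈0.3445) -> increased

Answer: yes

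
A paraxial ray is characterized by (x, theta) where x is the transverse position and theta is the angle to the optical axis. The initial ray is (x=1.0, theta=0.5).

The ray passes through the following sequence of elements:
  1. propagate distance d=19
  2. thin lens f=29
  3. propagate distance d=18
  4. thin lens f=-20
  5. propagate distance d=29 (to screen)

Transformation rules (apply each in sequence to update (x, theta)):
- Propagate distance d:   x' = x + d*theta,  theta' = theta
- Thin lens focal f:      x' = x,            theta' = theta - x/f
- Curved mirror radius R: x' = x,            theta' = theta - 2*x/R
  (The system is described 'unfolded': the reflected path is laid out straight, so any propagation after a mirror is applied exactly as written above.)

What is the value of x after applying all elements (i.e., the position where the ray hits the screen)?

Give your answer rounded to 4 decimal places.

Answer: 35.8078

Derivation:
Initial: x=1.0000 theta=0.5000
After 1 (propagate distance d=19): x=10.5000 theta=0.5000
After 2 (thin lens f=29): x=10.5000 theta=4/29 (≈0.1379)
After 3 (propagate distance d=18): x=753/58 (≈12.9828) theta=4/29 (≈0.1379)
After 4 (thin lens f=-20): x=753/58 (≈12.9828) theta=913/1160 (≈0.7871)
After 5 (propagate distance d=29 (to screen)): x=41537/1160 (≈35.8078) theta=913/1160 (≈0.7871)
Rounded to 4 decimal places: x = 35.8078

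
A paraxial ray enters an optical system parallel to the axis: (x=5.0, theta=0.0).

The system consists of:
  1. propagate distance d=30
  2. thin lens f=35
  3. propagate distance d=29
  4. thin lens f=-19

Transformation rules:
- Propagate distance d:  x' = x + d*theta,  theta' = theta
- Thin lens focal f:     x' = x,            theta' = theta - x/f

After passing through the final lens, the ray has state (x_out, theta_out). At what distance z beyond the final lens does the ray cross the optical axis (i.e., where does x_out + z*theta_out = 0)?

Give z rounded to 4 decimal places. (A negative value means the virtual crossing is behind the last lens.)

Initial: x=5.0000 theta=0.0000
After 1 (propagate distance d=30): x=5.0000 theta=0.0000
After 2 (thin lens f=35): x=5.0000 theta=-1/7 (≈-0.1429)
After 3 (propagate distance d=29): x=6/7 (≈0.8571) theta=-1/7 (≈-0.1429)
After 4 (thin lens f=-19): x=6/7 (≈0.8571) theta=-13/133 (≈-0.0977)
z_focus = -x_out/theta_out = -(6/7)/(-13/133) = 114/13 ≈ 8.7692
Rounded to 4 decimal places: z = 8.7692

Answer: 8.7692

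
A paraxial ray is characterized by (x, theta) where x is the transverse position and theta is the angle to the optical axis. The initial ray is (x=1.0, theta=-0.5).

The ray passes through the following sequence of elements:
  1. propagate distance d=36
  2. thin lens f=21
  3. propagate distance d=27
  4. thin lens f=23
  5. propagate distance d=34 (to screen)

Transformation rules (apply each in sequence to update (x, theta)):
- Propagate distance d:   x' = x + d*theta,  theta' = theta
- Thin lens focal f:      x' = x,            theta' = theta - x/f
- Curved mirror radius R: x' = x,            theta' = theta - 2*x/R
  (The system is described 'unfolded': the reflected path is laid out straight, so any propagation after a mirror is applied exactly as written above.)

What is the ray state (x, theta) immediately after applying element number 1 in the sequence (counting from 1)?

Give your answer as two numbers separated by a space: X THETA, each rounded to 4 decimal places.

Answer: -17.0000 -0.5000

Derivation:
Initial: x=1.0000 theta=-0.5000
After 1 (propagate distance d=36): x=-17.0000 theta=-0.5000
Rounded to 4 decimal places: x = -17.0000, theta = -0.5000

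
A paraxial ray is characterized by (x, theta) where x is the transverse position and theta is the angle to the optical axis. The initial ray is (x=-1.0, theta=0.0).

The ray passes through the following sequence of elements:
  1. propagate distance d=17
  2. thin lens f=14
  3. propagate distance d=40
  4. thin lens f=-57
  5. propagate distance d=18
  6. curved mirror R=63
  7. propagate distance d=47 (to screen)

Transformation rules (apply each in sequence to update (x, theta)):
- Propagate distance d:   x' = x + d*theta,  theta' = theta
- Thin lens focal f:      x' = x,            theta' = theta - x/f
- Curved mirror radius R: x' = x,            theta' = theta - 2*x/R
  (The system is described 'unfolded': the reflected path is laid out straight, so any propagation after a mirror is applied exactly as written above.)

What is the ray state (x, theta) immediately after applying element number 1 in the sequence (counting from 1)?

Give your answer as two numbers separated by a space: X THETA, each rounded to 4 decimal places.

Initial: x=-1.0000 theta=0.0000
After 1 (propagate distance d=17): x=-1.0000 theta=0.0000
Rounded to 4 decimal places: x = -1.0000, theta = 0.0000

Answer: -1.0000 0.0000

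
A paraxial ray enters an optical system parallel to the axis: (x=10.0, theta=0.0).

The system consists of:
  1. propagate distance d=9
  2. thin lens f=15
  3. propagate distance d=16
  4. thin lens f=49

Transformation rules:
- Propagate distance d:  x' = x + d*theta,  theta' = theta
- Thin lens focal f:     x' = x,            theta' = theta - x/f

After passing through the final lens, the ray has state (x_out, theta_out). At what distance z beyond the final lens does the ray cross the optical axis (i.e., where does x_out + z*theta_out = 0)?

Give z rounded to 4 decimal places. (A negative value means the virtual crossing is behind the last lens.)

Answer: -1.0208

Derivation:
Initial: x=10.0000 theta=0.0000
After 1 (propagate distance d=9): x=10.0000 theta=0.0000
After 2 (thin lens f=15): x=10.0000 theta=-2/3 (≈-0.6667)
After 3 (propagate distance d=16): x=-2/3 (≈-0.6667) theta=-2/3 (≈-0.6667)
After 4 (thin lens f=49): x=-2/3 (≈-0.6667) theta=-32/49 (≈-0.6531)
z_focus = -x_out/theta_out = -(-2/3)/(-32/49) = -49/48 ≈ -1.0208
Rounded to 4 decimal places: z = -1.0208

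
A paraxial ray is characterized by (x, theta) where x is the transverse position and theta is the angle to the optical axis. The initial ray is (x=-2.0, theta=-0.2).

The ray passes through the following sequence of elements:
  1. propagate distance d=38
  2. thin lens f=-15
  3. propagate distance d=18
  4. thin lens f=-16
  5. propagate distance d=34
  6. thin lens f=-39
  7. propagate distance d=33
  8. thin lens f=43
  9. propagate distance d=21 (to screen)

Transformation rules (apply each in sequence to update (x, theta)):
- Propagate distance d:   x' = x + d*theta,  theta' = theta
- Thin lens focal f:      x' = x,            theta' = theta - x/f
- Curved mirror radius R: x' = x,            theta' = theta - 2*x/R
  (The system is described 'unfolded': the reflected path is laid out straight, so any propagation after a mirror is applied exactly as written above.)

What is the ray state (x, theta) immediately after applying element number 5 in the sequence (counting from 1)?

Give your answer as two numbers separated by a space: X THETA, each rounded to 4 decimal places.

Initial: x=-2.0000 theta=-0.2000
After 1 (propagate distance d=38): x=-9.6000 theta=-0.2000
After 2 (thin lens f=-15): x=-9.6000 theta=-0.8400
After 3 (propagate distance d=18): x=-24.7200 theta=-0.8400
After 4 (thin lens f=-16): x=-24.7200 theta=-2.3850
After 5 (propagate distance d=34): x=-105.8100 theta=-2.3850
Rounded to 4 decimal places: x = -105.8100, theta = -2.3850

Answer: -105.8100 -2.3850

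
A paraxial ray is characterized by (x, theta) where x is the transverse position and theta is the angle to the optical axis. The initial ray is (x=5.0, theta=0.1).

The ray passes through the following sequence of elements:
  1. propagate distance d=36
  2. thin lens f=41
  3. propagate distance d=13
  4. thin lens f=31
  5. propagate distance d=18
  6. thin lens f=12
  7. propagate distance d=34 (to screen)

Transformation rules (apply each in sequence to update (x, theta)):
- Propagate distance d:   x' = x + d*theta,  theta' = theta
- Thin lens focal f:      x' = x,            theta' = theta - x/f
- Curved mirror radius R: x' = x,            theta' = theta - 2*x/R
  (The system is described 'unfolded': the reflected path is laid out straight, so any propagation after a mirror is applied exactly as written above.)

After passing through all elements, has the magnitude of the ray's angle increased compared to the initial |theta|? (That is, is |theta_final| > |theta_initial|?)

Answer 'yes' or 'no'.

Initial: x=5.0000 theta=0.1000
After 1 (propagate distance d=36): x=8.6000 theta=0.1000
After 2 (thin lens f=41): x=8.6000 theta=-9/82 (≈-0.1098)
After 3 (propagate distance d=13): x=2941/410 (≈7.1732) theta=-9/82 (≈-0.1098)
After 4 (thin lens f=31): x=2941/410 (≈7.1732) theta=-2168/6355 (≈-0.3411)
After 5 (propagate distance d=18): x=13123/12710 (≈1.0325) theta=-2168/6355 (≈-0.3411)
After 6 (thin lens f=12): x=13123/12710 (≈1.0325) theta=-13031/30504 (≈-0.4272)
After 7 (propagate distance d=34 (to screen)): x=-1028897/76260 (≈-13.4920) theta=-13031/30504 (≈-0.4272)
|theta_initial|=0.1000 |theta_final|=13031/30504 (≈0.4272) -> increased

Answer: yes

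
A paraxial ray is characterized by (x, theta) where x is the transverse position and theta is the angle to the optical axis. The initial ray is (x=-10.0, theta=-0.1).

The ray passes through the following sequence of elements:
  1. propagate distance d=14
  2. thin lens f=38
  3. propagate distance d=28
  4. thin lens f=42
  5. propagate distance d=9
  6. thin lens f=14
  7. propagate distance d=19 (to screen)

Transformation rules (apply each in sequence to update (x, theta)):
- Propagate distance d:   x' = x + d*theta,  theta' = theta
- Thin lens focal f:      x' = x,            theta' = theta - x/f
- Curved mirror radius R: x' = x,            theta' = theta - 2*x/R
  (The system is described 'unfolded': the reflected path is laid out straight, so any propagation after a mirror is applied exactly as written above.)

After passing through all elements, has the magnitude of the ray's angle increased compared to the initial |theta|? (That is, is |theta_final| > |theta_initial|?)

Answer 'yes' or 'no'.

Answer: yes

Derivation:
Initial: x=-10.0000 theta=-0.1000
After 1 (propagate distance d=14): x=-11.4000 theta=-0.1000
After 2 (thin lens f=38): x=-11.4000 theta=0.2000
After 3 (propagate distance d=28): x=-5.8000 theta=0.2000
After 4 (thin lens f=42): x=-5.8000 theta=71/210 (≈0.3381)
After 5 (propagate distance d=9): x=-193/70 (≈-2.7571) theta=71/210 (≈0.3381)
After 6 (thin lens f=14): x=-193/70 (≈-2.7571) theta=1573/2940 (≈0.5350)
After 7 (propagate distance d=19 (to screen)): x=21781/2940 (≈7.4085) theta=1573/2940 (≈0.5350)
|theta_initial|=0.1000 |theta_final|=1573/2940 (≈0.5350) -> increased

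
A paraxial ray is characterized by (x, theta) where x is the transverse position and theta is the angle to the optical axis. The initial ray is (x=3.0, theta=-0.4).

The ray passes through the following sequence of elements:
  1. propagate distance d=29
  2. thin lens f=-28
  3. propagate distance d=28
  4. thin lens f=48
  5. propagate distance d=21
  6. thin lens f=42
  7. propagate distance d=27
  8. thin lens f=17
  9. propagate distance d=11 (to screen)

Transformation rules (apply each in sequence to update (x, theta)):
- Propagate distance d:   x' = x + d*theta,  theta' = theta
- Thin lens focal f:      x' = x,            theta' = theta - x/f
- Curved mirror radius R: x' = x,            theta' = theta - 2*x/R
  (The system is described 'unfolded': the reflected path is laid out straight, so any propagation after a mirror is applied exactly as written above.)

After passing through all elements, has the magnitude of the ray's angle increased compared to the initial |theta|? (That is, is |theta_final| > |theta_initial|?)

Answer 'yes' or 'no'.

Initial: x=3.0000 theta=-0.4000
After 1 (propagate distance d=29): x=-8.6000 theta=-0.4000
After 2 (thin lens f=-28): x=-8.6000 theta=-99/140 (≈-0.7071)
After 3 (propagate distance d=28): x=-28.4000 theta=-99/140 (≈-0.7071)
After 4 (thin lens f=48): x=-28.4000 theta=-97/840 (≈-0.1155)
After 5 (propagate distance d=21): x=-30.8250 theta=-97/840 (≈-0.1155)
After 6 (thin lens f=42): x=-30.8250 theta=1039/1680 (≈0.6185)
After 7 (propagate distance d=27): x=-7911/560 (≈-14.1268) theta=1039/1680 (≈0.6185)
After 8 (thin lens f=17): x=-7911/560 (≈-14.1268) theta=10349/7140 (≈1.4494)
After 9 (propagate distance d=11 (to screen)): x=10379/5712 (≈1.8171) theta=10349/7140 (≈1.4494)
|theta_initial|=0.4000 |theta_final|=10349/7140 (≈1.4494) -> increased

Answer: yes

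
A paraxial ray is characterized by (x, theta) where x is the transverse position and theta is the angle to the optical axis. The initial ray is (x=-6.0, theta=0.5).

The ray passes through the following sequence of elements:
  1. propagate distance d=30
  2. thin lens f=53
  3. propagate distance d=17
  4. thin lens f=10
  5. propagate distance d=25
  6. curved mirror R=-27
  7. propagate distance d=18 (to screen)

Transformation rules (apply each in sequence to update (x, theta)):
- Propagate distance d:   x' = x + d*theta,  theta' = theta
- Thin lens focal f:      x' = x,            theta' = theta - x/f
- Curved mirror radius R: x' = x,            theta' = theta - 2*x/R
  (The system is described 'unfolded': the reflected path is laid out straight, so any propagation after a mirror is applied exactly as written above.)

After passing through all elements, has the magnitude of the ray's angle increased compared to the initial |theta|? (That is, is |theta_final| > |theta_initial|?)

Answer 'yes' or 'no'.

Answer: yes

Derivation:
Initial: x=-6.0000 theta=0.5000
After 1 (propagate distance d=30): x=9.0000 theta=0.5000
After 2 (thin lens f=53): x=9.0000 theta=35/106 (≈0.3302)
After 3 (propagate distance d=17): x=1549/106 (≈14.6132) theta=35/106 (≈0.3302)
After 4 (thin lens f=10): x=1549/106 (≈14.6132) theta=-1199/1060 (≈-1.1311)
After 5 (propagate distance d=25): x=-2897/212 (≈-13.6651) theta=-1199/1060 (≈-1.1311)
After 6 (curved mirror R=-27): x=-2897/212 (≈-13.6651) theta=-61343/28620 (≈-2.1434)
After 7 (propagate distance d=18 (to screen)): x=-166141/3180 (≈-52.2456) theta=-61343/28620 (≈-2.1434)
|theta_initial|=0.5000 |theta_final|=61343/28620 (≈2.1434) -> increased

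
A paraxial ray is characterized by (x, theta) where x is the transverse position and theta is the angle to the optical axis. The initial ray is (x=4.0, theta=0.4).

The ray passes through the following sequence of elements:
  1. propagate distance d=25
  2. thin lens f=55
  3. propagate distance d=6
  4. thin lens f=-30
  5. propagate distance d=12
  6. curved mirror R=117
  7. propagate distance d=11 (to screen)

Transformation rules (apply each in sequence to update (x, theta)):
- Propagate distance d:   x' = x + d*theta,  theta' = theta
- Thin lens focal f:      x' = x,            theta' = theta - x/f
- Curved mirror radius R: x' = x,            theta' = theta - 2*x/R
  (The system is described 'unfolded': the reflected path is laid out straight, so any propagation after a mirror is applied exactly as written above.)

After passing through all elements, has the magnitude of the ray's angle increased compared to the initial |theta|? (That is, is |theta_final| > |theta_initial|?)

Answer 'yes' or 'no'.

Initial: x=4.0000 theta=0.4000
After 1 (propagate distance d=25): x=14.0000 theta=0.4000
After 2 (thin lens f=55): x=14.0000 theta=8/55 (≈0.1455)
After 3 (propagate distance d=6): x=818/55 (≈14.8727) theta=8/55 (≈0.1455)
After 4 (thin lens f=-30): x=818/55 (≈14.8727) theta=529/825 (≈0.6412)
After 5 (propagate distance d=12): x=6206/275 (≈22.5673) theta=529/825 (≈0.6412)
After 6 (curved mirror R=117): x=6206/275 (≈22.5673) theta=8219/32175 (≈0.2554)
After 7 (propagate distance d=11 (to screen)): x=816511/32175 (≈25.3772) theta=8219/32175 (≈0.2554)
|theta_initial|=0.4000 |theta_final|=8219/32175 (≈0.2554) -> not increased

Answer: no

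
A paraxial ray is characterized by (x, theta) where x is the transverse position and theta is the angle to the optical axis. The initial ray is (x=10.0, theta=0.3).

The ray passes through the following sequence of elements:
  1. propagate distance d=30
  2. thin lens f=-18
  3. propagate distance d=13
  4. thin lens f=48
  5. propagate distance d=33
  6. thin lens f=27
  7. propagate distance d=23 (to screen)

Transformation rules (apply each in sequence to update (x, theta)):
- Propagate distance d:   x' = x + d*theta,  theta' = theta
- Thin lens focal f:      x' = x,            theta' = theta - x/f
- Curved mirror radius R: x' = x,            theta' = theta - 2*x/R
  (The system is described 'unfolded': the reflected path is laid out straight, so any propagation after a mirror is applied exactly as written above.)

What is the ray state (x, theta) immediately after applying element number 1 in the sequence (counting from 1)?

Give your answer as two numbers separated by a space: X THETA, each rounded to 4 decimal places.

Answer: 19.0000 0.3000

Derivation:
Initial: x=10.0000 theta=0.3000
After 1 (propagate distance d=30): x=19.0000 theta=0.3000
Rounded to 4 decimal places: x = 19.0000, theta = 0.3000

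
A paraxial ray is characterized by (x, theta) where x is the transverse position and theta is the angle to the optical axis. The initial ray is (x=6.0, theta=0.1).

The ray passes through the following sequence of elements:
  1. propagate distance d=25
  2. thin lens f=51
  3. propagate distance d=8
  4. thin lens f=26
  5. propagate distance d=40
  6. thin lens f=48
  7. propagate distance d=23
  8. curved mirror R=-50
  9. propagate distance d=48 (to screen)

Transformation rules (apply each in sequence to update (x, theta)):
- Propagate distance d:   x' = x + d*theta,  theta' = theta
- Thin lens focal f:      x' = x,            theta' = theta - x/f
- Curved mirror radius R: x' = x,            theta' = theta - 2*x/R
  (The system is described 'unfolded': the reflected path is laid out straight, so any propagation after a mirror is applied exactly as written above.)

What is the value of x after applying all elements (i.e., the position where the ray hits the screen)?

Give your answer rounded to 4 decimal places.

Initial: x=6.0000 theta=0.1000
After 1 (propagate distance d=25): x=8.5000 theta=0.1000
After 2 (thin lens f=51): x=8.5000 theta=-1/15 (≈-0.0667)
After 3 (propagate distance d=8): x=239/30 (≈7.9667) theta=-1/15 (≈-0.0667)
After 4 (thin lens f=26): x=239/30 (≈7.9667) theta=-97/260 (≈-0.3731)
After 5 (propagate distance d=40): x=-2713/390 (≈-6.9564) theta=-97/260 (≈-0.3731)
After 6 (thin lens f=48): x=-2713/390 (≈-6.9564) theta=-4271/18720 (≈-0.2282)
After 7 (propagate distance d=23): x=-228457/18720 (≈-12.2039) theta=-4271/18720 (≈-0.2282)
After 8 (curved mirror R=-50): x=-228457/18720 (≈-12.2039) theta=-1164/1625 (≈-0.7163)
After 9 (propagate distance d=48 (to screen)): x=-21802561/468000 (≈-46.5867) theta=-1164/1625 (≈-0.7163)
Rounded to 4 decimal places: x = -46.5867

Answer: -46.5867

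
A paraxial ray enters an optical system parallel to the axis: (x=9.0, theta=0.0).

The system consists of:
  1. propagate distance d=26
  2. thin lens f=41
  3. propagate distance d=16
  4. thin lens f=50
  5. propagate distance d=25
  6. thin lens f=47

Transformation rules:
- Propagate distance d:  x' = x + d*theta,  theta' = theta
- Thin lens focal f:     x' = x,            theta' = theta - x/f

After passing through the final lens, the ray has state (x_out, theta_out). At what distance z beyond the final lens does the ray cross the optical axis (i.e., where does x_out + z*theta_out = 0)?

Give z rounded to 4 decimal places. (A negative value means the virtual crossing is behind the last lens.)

Initial: x=9.0000 theta=0.0000
After 1 (propagate distance d=26): x=9.0000 theta=0.0000
After 2 (thin lens f=41): x=9.0000 theta=-9/41 (≈-0.2195)
After 3 (propagate distance d=16): x=225/41 (≈5.4878) theta=-9/41 (≈-0.2195)
After 4 (thin lens f=50): x=225/41 (≈5.4878) theta=-27/82 (≈-0.3293)
After 5 (propagate distance d=25): x=-225/82 (≈-2.7439) theta=-27/82 (≈-0.3293)
After 6 (thin lens f=47): x=-225/82 (≈-2.7439) theta=-522/1927 (≈-0.2709)
z_focus = -x_out/theta_out = -(-225/82)/(-522/1927) = -1175/116 ≈ -10.1293
Rounded to 4 decimal places: z = -10.1293

Answer: -10.1293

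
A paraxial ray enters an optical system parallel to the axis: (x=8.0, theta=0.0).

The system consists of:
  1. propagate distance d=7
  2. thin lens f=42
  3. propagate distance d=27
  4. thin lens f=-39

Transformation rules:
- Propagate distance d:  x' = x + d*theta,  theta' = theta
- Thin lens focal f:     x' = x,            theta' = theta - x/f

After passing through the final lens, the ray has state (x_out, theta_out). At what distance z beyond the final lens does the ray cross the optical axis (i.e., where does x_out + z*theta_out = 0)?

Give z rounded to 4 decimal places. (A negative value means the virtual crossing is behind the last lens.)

Answer: 24.3750

Derivation:
Initial: x=8.0000 theta=0.0000
After 1 (propagate distance d=7): x=8.0000 theta=0.0000
After 2 (thin lens f=42): x=8.0000 theta=-4/21 (≈-0.1905)
After 3 (propagate distance d=27): x=20/7 (≈2.8571) theta=-4/21 (≈-0.1905)
After 4 (thin lens f=-39): x=20/7 (≈2.8571) theta=-32/273 (≈-0.1172)
z_focus = -x_out/theta_out = -(20/7)/(-32/273) = 24.3750
Rounded to 4 decimal places: z = 24.3750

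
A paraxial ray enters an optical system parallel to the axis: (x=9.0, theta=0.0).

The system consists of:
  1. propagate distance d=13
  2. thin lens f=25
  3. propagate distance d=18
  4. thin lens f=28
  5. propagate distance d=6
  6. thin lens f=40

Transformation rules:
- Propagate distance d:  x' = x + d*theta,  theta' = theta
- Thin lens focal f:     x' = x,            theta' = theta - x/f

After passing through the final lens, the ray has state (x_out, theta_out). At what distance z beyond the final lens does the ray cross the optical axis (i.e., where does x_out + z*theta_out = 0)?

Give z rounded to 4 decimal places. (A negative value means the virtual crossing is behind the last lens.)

Initial: x=9.0000 theta=0.0000
After 1 (propagate distance d=13): x=9.0000 theta=0.0000
After 2 (thin lens f=25): x=9.0000 theta=-0.3600
After 3 (propagate distance d=18): x=2.5200 theta=-0.3600
After 4 (thin lens f=28): x=2.5200 theta=-0.4500
After 5 (propagate distance d=6): x=-0.1800 theta=-0.4500
After 6 (thin lens f=40): x=-0.1800 theta=-0.4455
z_focus = -x_out/theta_out = -(-0.1800)/(-0.4455) = -40/99 ≈ -0.4040
Rounded to 4 decimal places: z = -0.4040

Answer: -0.4040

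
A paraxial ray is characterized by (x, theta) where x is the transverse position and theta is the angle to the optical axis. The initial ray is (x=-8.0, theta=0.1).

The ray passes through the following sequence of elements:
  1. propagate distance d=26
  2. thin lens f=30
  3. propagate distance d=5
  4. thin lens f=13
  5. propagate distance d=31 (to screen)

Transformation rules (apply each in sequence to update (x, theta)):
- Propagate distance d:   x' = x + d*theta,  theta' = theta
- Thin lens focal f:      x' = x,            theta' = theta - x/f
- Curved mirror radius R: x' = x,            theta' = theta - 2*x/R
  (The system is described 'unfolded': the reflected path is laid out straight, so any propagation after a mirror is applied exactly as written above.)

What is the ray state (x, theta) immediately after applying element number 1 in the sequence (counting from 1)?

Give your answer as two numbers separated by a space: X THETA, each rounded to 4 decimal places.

Initial: x=-8.0000 theta=0.1000
After 1 (propagate distance d=26): x=-5.4000 theta=0.1000
Rounded to 4 decimal places: x = -5.4000, theta = 0.1000

Answer: -5.4000 0.1000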